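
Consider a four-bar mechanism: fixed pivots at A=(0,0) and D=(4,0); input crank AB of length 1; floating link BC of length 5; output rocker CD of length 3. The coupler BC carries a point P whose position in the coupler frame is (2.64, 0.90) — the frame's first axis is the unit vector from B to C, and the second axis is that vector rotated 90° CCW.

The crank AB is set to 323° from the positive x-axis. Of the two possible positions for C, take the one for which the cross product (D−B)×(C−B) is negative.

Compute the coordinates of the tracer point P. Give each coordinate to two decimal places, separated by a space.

A=(0,0), D=(4.00,0)
B = A + 1.00·(cos323°, sin323°) = (0.7986, -0.6018)
|BD| = 3.2574
circle(B,5.00) ∩ circle(D,3.00): a=4.0846, h=2.8837
  candidates: C₊=(4.2802,2.9869) cross=9.393; C₋=(5.3457,-2.6812) cross=-9.393
  mode - wants cross < 0 → take C=(5.3457,-2.6812) (cross=-9.393)
ex = (C−B)/|BC| = (0.9094,-0.4159); ey = (0.4159,0.9094)
P = B + 2.64·ex + 0.90·ey = (3.5738,-0.8813)

3.57 -0.88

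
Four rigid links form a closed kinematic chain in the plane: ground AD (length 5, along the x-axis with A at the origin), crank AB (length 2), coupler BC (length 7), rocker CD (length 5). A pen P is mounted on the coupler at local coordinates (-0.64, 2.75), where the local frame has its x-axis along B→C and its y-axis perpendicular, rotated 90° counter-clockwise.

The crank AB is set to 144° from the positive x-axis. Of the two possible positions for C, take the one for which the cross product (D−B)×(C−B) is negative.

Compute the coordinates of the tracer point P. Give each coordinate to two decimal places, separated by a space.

A=(0,0), D=(5.00,0)
B = A + 2.00·(cos144°, sin144°) = (-1.6180, 1.1756)
|BD| = 6.7216
circle(B,7.00) ∩ circle(D,5.00): a=5.1461, h=4.7453
  candidates: C₊=(4.2787,4.9477) cross=31.896; C₋=(2.6188,-4.3966) cross=-31.896
  mode - wants cross < 0 → take C=(2.6188,-4.3966) (cross=-31.896)
ex = (C−B)/|BC| = (0.6053,-0.7960); ey = (0.7960,0.6053)
P = B + -0.64·ex + 2.75·ey = (0.1837,3.3495)

0.18 3.35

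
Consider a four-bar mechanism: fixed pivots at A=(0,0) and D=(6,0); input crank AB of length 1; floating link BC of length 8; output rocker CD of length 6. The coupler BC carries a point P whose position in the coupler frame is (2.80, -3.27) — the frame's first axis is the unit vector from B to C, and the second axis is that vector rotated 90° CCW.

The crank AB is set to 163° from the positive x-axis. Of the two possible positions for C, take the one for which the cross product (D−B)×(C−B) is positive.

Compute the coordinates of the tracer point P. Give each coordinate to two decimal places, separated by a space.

3.33 -0.10

A=(0,0), D=(6.00,0)
B = A + 1.00·(cos163°, sin163°) = (-0.9563, 0.2924)
|BD| = 6.9624
circle(B,8.00) ∩ circle(D,6.00): a=5.4920, h=5.8170
  candidates: C₊=(4.7751,5.8736) cross=40.501; C₋=(4.2866,-5.7501) cross=-40.501
  mode + wants cross > 0 → take C=(4.7751,5.8736) (cross=40.501)
ex = (C−B)/|BC| = (0.7164,0.6977); ey = (-0.6977,0.7164)
P = B + 2.80·ex + -3.27·ey = (3.3310,-0.0969)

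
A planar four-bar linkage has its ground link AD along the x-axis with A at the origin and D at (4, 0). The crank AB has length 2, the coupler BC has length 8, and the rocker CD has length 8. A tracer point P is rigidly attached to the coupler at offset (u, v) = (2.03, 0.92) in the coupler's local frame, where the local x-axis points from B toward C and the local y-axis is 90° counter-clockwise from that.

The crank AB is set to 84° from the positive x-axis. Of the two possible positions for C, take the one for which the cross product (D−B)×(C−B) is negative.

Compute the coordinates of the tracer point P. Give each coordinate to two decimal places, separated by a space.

A=(0,0), D=(4.00,0)
B = A + 2.00·(cos84°, sin84°) = (0.2091, 1.9890)
|BD| = 4.2811
circle(B,8.00) ∩ circle(D,8.00): a=2.1405, h=7.7083
  candidates: C₊=(5.6859,7.8203) cross=33.000; C₋=(-1.4769,-5.8313) cross=-33.000
  mode - wants cross < 0 → take C=(-1.4769,-5.8313) (cross=-33.000)
ex = (C−B)/|BC| = (-0.2107,-0.9775); ey = (0.9775,-0.2107)
P = B + 2.03·ex + 0.92·ey = (0.6806,-0.1892)

0.68 -0.19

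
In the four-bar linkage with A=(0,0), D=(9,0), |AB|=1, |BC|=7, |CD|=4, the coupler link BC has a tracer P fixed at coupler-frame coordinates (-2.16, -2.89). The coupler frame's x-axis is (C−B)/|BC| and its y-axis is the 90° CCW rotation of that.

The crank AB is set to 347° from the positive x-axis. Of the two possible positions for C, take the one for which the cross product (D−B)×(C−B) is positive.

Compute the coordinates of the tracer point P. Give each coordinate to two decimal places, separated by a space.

0.64 -3.82

A=(0,0), D=(9.00,0)
B = A + 1.00·(cos347°, sin347°) = (0.9744, -0.2250)
|BD| = 8.0288
circle(B,7.00) ∩ circle(D,4.00): a=6.0695, h=3.4873
  candidates: C₊=(6.9438,3.4310) cross=27.999; C₋=(7.1392,-3.5408) cross=-27.999
  mode + wants cross > 0 → take C=(6.9438,3.4310) (cross=27.999)
ex = (C−B)/|BC| = (0.8528,0.5223); ey = (-0.5223,0.8528)
P = B + -2.16·ex + -2.89·ey = (0.6418,-3.8176)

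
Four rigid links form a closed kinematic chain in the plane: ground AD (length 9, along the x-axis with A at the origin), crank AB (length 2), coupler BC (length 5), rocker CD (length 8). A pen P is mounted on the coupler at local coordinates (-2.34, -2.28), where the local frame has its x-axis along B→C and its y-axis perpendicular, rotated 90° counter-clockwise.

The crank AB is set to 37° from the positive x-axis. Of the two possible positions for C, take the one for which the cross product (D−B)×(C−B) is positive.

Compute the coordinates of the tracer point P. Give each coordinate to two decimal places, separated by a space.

2.81 -1.83

A=(0,0), D=(9.00,0)
B = A + 2.00·(cos37°, sin37°) = (1.5973, 1.2036)
|BD| = 7.4999
circle(B,5.00) ∩ circle(D,8.00): a=1.1500, h=4.8660
  candidates: C₊=(3.5132,5.8220) cross=36.494; C₋=(1.9514,-3.7838) cross=-36.494
  mode + wants cross > 0 → take C=(3.5132,5.8220) (cross=36.494)
ex = (C−B)/|BC| = (0.3832,0.9237); ey = (-0.9237,0.3832)
P = B + -2.34·ex + -2.28·ey = (2.8066,-1.8314)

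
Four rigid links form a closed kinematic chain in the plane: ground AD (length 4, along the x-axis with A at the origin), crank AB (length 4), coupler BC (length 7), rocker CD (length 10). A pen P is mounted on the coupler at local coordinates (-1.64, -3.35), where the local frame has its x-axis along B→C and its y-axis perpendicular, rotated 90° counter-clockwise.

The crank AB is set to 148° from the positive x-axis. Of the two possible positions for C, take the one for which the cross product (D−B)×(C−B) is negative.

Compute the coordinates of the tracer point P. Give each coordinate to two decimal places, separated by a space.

A=(0,0), D=(4.00,0)
B = A + 4.00·(cos148°, sin148°) = (-3.3922, 2.1197)
|BD| = 7.6901
circle(B,7.00) ∩ circle(D,10.00): a=0.5291, h=6.9800
  candidates: C₊=(-0.9597,8.6834) cross=53.677; C₋=(-4.8075,-4.7357) cross=-53.677
  mode - wants cross < 0 → take C=(-4.8075,-4.7357) (cross=-53.677)
ex = (C−B)/|BC| = (-0.2022,-0.9793); ey = (0.9793,-0.2022)
P = B + -1.64·ex + -3.35·ey = (-6.3414,4.4031)

-6.34 4.40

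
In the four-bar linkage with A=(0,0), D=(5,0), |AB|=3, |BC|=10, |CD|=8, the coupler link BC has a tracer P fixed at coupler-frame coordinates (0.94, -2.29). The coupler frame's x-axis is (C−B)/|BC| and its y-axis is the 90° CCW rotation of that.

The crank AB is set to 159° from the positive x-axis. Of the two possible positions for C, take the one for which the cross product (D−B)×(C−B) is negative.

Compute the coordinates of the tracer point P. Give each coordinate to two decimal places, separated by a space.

A=(0,0), D=(5.00,0)
B = A + 3.00·(cos159°, sin159°) = (-2.8007, 1.0751)
|BD| = 7.8745
circle(B,10.00) ∩ circle(D,8.00): a=6.2231, h=7.8277
  candidates: C₊=(4.4328,7.9799) cross=61.639; C₋=(2.2954,-7.5289) cross=-61.639
  mode - wants cross < 0 → take C=(2.2954,-7.5289) (cross=-61.639)
ex = (C−B)/|BC| = (0.5096,-0.8604); ey = (0.8604,0.5096)
P = B + 0.94·ex + -2.29·ey = (-4.2920,-0.9007)

-4.29 -0.90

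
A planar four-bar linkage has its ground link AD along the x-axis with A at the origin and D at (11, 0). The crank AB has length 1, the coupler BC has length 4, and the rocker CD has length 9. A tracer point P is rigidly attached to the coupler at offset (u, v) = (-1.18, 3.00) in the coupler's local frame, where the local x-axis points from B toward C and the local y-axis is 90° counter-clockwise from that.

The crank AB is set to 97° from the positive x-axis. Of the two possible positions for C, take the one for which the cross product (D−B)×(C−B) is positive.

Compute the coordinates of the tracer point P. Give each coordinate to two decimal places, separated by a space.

-3.03 2.38

A=(0,0), D=(11.00,0)
B = A + 1.00·(cos97°, sin97°) = (-0.1219, 0.9925)
|BD| = 11.1661
circle(B,4.00) ∩ circle(D,9.00): a=2.6724, h=2.9763
  candidates: C₊=(2.8045,3.7195) cross=33.233; C₋=(2.2754,-2.2095) cross=-33.233
  mode + wants cross > 0 → take C=(2.8045,3.7195) (cross=33.233)
ex = (C−B)/|BC| = (0.7316,0.6817); ey = (-0.6817,0.7316)
P = B + -1.18·ex + 3.00·ey = (-3.0304,2.3829)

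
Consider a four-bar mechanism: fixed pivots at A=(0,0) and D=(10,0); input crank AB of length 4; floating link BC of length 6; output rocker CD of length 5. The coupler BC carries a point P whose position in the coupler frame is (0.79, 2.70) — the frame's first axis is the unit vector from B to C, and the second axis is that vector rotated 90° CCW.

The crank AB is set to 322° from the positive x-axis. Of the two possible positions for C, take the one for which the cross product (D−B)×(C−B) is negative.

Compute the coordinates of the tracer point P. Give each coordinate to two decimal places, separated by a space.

A=(0,0), D=(10.00,0)
B = A + 4.00·(cos322°, sin322°) = (3.1520, -2.4626)
|BD| = 7.2773
circle(B,6.00) ∩ circle(D,5.00): a=4.3944, h=4.0852
  candidates: C₊=(5.9048,2.8686) cross=29.729; C₋=(8.6696,-4.8198) cross=-29.729
  mode - wants cross < 0 → take C=(8.6696,-4.8198) (cross=-29.729)
ex = (C−B)/|BC| = (0.9196,-0.3929); ey = (0.3929,0.9196)
P = B + 0.79·ex + 2.70·ey = (4.9392,-0.2901)

4.94 -0.29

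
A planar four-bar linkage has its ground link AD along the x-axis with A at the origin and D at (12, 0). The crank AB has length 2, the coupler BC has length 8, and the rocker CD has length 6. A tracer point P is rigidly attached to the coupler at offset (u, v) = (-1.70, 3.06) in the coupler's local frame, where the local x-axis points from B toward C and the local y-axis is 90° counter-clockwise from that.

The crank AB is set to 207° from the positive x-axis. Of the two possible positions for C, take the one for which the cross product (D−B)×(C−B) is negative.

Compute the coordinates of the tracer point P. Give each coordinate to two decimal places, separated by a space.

-3.24 2.27

A=(0,0), D=(12.00,0)
B = A + 2.00·(cos207°, sin207°) = (-1.7820, -0.9080)
|BD| = 13.8119
circle(B,8.00) ∩ circle(D,6.00): a=7.9196, h=1.1316
  candidates: C₊=(6.0460,0.7418) cross=15.629; C₋=(6.1948,-1.5165) cross=-15.629
  mode - wants cross < 0 → take C=(6.1948,-1.5165) (cross=-15.629)
ex = (C−B)/|BC| = (0.9971,-0.0761); ey = (0.0761,0.9971)
P = B + -1.70·ex + 3.06·ey = (-3.2443,2.2725)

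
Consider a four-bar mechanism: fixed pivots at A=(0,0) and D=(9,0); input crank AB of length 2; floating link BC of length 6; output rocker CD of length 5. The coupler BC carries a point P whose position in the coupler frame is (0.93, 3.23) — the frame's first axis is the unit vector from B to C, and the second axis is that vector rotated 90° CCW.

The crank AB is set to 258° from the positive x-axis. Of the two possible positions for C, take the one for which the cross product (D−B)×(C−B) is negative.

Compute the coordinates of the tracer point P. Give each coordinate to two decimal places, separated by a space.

1.29 0.94

A=(0,0), D=(9.00,0)
B = A + 2.00·(cos258°, sin258°) = (-0.4158, -1.9563)
|BD| = 9.6169
circle(B,6.00) ∩ circle(D,5.00): a=5.3804, h=2.6555
  candidates: C₊=(4.3119,1.7382) cross=25.538; C₋=(5.3922,-3.4618) cross=-25.538
  mode - wants cross < 0 → take C=(5.3922,-3.4618) (cross=-25.538)
ex = (C−B)/|BC| = (0.9680,-0.2509); ey = (0.2509,0.9680)
P = B + 0.93·ex + 3.23·ey = (1.2949,0.9370)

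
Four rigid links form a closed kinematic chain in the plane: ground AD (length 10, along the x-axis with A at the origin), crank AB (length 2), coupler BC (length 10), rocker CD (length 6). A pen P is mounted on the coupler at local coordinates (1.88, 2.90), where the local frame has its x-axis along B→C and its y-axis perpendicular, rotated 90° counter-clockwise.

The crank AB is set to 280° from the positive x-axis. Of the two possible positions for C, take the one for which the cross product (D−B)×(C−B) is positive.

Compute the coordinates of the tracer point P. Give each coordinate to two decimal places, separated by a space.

-0.47 1.39

A=(0,0), D=(10.00,0)
B = A + 2.00·(cos280°, sin280°) = (0.3473, -1.9696)
|BD| = 9.8516
circle(B,10.00) ∩ circle(D,6.00): a=8.1740, h=5.7607
  candidates: C₊=(7.2045,5.3090) cross=56.752; C₋=(9.5080,-5.9798) cross=-56.752
  mode + wants cross > 0 → take C=(7.2045,5.3090) (cross=56.752)
ex = (C−B)/|BC| = (0.6857,0.7279); ey = (-0.7279,0.6857)
P = B + 1.88·ex + 2.90·ey = (-0.4743,1.3874)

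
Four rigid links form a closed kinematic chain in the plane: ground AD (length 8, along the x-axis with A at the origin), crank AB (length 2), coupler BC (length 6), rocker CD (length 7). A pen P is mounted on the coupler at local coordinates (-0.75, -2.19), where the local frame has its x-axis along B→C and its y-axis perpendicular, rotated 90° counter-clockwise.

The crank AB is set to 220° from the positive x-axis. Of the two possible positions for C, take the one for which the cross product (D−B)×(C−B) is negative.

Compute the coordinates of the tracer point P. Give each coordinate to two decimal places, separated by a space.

-3.49 -2.52

A=(0,0), D=(8.00,0)
B = A + 2.00·(cos220°, sin220°) = (-1.5321, -1.2856)
|BD| = 9.6184
circle(B,6.00) ∩ circle(D,7.00): a=4.1334, h=4.3491
  candidates: C₊=(1.9829,3.5770) cross=41.832; C₋=(3.1455,-5.0432) cross=-41.832
  mode - wants cross < 0 → take C=(3.1455,-5.0432) (cross=-41.832)
ex = (C−B)/|BC| = (0.7796,-0.6263); ey = (0.6263,0.7796)
P = B + -0.75·ex + -2.19·ey = (-3.4883,-2.5232)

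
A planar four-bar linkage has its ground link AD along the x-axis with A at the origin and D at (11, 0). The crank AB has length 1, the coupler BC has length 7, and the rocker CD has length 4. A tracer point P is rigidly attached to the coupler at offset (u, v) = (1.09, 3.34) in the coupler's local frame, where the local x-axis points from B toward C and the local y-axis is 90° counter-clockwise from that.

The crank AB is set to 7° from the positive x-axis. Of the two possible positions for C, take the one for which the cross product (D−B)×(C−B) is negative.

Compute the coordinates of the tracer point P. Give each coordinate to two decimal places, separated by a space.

A=(0,0), D=(11.00,0)
B = A + 1.00·(cos7°, sin7°) = (0.9925, 0.1219)
|BD| = 10.0082
circle(B,7.00) ∩ circle(D,4.00): a=6.6527, h=2.1774
  candidates: C₊=(7.6713,2.2181) cross=21.792; C₋=(7.6183,-2.1364) cross=-21.792
  mode - wants cross < 0 → take C=(7.6183,-2.1364) (cross=-21.792)
ex = (C−B)/|BC| = (0.9465,-0.3226); ey = (0.3226,0.9465)
P = B + 1.09·ex + 3.34·ey = (3.1018,2.9317)

3.10 2.93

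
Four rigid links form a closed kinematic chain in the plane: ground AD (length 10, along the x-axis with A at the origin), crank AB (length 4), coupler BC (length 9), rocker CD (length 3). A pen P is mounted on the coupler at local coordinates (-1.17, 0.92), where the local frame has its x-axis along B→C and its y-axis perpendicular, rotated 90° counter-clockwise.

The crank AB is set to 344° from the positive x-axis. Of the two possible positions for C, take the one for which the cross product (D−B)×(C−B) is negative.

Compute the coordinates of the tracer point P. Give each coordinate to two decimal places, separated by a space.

A=(0,0), D=(10.00,0)
B = A + 4.00·(cos344°, sin344°) = (3.8450, -1.1025)
|BD| = 6.2529
circle(B,9.00) ∩ circle(D,3.00): a=8.8838, h=1.4418
  candidates: C₊=(12.3354,1.8831) cross=9.015; C₋=(12.8438,-0.9553) cross=-9.015
  mode - wants cross < 0 → take C=(12.8438,-0.9553) (cross=-9.015)
ex = (C−B)/|BC| = (0.9999,0.0164); ey = (-0.0164,0.9999)
P = B + -1.17·ex + 0.92·ey = (2.6601,-0.2018)

2.66 -0.20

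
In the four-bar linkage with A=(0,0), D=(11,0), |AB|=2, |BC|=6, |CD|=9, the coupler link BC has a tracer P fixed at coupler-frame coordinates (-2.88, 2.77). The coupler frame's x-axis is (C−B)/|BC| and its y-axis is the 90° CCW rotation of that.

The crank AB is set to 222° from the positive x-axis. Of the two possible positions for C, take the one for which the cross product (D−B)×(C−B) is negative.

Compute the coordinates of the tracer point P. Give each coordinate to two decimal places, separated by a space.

A=(0,0), D=(11.00,0)
B = A + 2.00·(cos222°, sin222°) = (-1.4863, -1.3383)
|BD| = 12.5578
circle(B,6.00) ∩ circle(D,9.00): a=4.4872, h=3.9831
  candidates: C₊=(2.5509,3.1004) cross=50.019; C₋=(3.3998,-4.8205) cross=-50.019
  mode - wants cross < 0 → take C=(3.3998,-4.8205) (cross=-50.019)
ex = (C−B)/|BC| = (0.8144,-0.5804); ey = (0.5804,0.8144)
P = B + -2.88·ex + 2.77·ey = (-2.2240,2.5890)

-2.22 2.59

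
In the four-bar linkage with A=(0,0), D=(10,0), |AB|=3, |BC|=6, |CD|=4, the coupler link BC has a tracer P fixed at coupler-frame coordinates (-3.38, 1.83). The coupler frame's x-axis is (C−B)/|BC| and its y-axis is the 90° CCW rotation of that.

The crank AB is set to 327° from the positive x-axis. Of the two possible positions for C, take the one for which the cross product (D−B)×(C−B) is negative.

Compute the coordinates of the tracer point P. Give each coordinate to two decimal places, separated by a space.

A=(0,0), D=(10.00,0)
B = A + 3.00·(cos327°, sin327°) = (2.5160, -1.6339)
|BD| = 7.6603
circle(B,6.00) ∩ circle(D,4.00): a=5.1356, h=3.1026
  candidates: C₊=(6.8716,2.4927) cross=23.766; C₋=(8.1952,-3.5697) cross=-23.766
  mode - wants cross < 0 → take C=(8.1952,-3.5697) (cross=-23.766)
ex = (C−B)/|BC| = (0.9465,-0.3226); ey = (0.3226,0.9465)
P = B + -3.38·ex + 1.83·ey = (-0.0928,1.1887)

-0.09 1.19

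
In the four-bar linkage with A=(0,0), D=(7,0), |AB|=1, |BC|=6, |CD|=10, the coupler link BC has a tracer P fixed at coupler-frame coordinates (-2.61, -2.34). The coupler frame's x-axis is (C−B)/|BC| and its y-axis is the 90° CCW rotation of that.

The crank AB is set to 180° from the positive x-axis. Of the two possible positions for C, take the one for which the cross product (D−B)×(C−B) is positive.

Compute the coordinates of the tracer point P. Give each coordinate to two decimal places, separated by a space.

A=(0,0), D=(7.00,0)
B = A + 1.00·(cos180°, sin180°) = (-1.0000, 0.0000)
|BD| = 8.0000
circle(B,6.00) ∩ circle(D,10.00): a=0.0000, h=6.0000
  candidates: C₊=(-1.0000,6.0000) cross=48.000; C₋=(-1.0000,-6.0000) cross=-48.000
  mode + wants cross > 0 → take C=(-1.0000,6.0000) (cross=48.000)
ex = (C−B)/|BC| = (0.0000,1.0000); ey = (-1.0000,0.0000)
P = B + -2.61·ex + -2.34·ey = (1.3400,-2.6100)

1.34 -2.61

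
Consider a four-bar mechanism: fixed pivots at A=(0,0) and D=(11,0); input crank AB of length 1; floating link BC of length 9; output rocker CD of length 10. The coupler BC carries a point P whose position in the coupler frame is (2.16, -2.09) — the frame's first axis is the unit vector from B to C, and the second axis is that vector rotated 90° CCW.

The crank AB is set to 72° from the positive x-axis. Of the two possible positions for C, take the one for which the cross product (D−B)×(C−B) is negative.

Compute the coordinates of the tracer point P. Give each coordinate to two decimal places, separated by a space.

A=(0,0), D=(11.00,0)
B = A + 1.00·(cos72°, sin72°) = (0.3090, 0.9511)
|BD| = 10.7332
circle(B,9.00) ∩ circle(D,10.00): a=4.4815, h=7.8049
  candidates: C₊=(5.4645,8.3281) cross=83.771; C₋=(4.0813,-7.2202) cross=-83.771
  mode - wants cross < 0 → take C=(4.0813,-7.2202) (cross=-83.771)
ex = (C−B)/|BC| = (0.4191,-0.9079); ey = (0.9079,0.4191)
P = B + 2.16·ex + -2.09·ey = (-0.6832,-1.8861)

-0.68 -1.89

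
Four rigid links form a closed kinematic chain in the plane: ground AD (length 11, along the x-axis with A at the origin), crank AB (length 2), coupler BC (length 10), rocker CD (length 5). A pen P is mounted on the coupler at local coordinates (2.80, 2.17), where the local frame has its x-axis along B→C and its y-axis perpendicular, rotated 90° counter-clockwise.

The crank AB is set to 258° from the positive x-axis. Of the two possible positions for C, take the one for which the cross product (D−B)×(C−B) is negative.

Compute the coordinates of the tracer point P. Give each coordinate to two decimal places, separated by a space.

2.87 -0.63

A=(0,0), D=(11.00,0)
B = A + 2.00·(cos258°, sin258°) = (-0.4158, -1.9563)
|BD| = 11.5822
circle(B,10.00) ∩ circle(D,5.00): a=9.0288, h=4.2989
  candidates: C₊=(7.7572,3.8058) cross=49.790; C₋=(9.2094,-4.6684) cross=-49.790
  mode - wants cross < 0 → take C=(9.2094,-4.6684) (cross=-49.790)
ex = (C−B)/|BC| = (0.9625,-0.2712); ey = (0.2712,0.9625)
P = B + 2.80·ex + 2.17·ey = (2.8678,-0.6270)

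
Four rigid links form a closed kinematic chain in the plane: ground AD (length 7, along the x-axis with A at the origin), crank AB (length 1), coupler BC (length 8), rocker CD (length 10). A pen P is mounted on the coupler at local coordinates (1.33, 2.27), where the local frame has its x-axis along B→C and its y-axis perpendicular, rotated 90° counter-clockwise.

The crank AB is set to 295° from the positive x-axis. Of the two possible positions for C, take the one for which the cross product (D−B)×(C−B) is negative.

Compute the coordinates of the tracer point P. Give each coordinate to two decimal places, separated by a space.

A=(0,0), D=(7.00,0)
B = A + 1.00·(cos295°, sin295°) = (0.4226, -0.9063)
|BD| = 6.6395
circle(B,8.00) ∩ circle(D,10.00): a=0.6087, h=7.9768
  candidates: C₊=(-0.0632,7.0789) cross=52.962; C₋=(2.1145,-8.7254) cross=-52.962
  mode - wants cross < 0 → take C=(2.1145,-8.7254) (cross=-52.962)
ex = (C−B)/|BC| = (0.2115,-0.9774); ey = (0.9774,0.2115)
P = B + 1.33·ex + 2.27·ey = (2.9225,-1.7262)

2.92 -1.73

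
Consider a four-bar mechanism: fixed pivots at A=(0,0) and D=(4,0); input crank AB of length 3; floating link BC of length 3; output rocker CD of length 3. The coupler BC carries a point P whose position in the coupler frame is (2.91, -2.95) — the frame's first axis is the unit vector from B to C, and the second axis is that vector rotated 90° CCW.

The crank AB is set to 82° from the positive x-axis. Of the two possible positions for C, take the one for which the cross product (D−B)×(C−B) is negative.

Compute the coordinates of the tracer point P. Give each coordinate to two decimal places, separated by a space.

-1.91 -0.46

A=(0,0), D=(4.00,0)
B = A + 3.00·(cos82°, sin82°) = (0.4175, 2.9708)
|BD| = 4.6540
circle(B,3.00) ∩ circle(D,3.00): a=2.3270, h=1.8934
  candidates: C₊=(3.4174,2.9429) cross=8.812; C₋=(1.0001,0.0279) cross=-8.812
  mode - wants cross < 0 → take C=(1.0001,0.0279) (cross=-8.812)
ex = (C−B)/|BC| = (0.1942,-0.9810); ey = (0.9810,0.1942)
P = B + 2.91·ex + -2.95·ey = (-1.9112,-0.4567)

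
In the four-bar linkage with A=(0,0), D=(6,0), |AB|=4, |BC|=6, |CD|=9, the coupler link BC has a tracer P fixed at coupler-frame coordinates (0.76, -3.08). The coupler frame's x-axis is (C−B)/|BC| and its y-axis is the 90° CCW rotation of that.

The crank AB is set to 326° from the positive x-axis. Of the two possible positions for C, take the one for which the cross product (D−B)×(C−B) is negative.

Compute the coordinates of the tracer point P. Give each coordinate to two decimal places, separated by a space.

A=(0,0), D=(6.00,0)
B = A + 4.00·(cos326°, sin326°) = (3.3162, -2.2368)
|BD| = 3.4937
circle(B,6.00) ∩ circle(D,9.00): a=-4.6932, h=3.7381
  candidates: C₊=(-2.6824,-2.3699) cross=13.060; C₋=(2.1041,-8.1131) cross=-13.060
  mode - wants cross < 0 → take C=(2.1041,-8.1131) (cross=-13.060)
ex = (C−B)/|BC| = (-0.2020,-0.9794); ey = (0.9794,-0.2020)
P = B + 0.76·ex + -3.08·ey = (0.1461,-2.3589)

0.15 -2.36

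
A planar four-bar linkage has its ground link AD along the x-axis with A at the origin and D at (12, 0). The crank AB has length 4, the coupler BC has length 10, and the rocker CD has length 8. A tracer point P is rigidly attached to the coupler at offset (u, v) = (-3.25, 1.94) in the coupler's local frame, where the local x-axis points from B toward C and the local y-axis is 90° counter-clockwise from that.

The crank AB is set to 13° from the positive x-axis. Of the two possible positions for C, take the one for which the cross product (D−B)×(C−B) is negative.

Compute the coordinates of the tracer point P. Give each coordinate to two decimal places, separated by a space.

3.78 4.68

A=(0,0), D=(12.00,0)
B = A + 4.00·(cos13°, sin13°) = (3.8975, 0.8998)
|BD| = 8.1523
circle(B,10.00) ∩ circle(D,8.00): a=6.2841, h=7.7788
  candidates: C₊=(11.0018,7.9375) cross=63.415; C₋=(9.2846,-7.5251) cross=-63.415
  mode - wants cross < 0 → take C=(9.2846,-7.5251) (cross=-63.415)
ex = (C−B)/|BC| = (0.5387,-0.8425); ey = (0.8425,0.5387)
P = B + -3.25·ex + 1.94·ey = (3.7811,4.6830)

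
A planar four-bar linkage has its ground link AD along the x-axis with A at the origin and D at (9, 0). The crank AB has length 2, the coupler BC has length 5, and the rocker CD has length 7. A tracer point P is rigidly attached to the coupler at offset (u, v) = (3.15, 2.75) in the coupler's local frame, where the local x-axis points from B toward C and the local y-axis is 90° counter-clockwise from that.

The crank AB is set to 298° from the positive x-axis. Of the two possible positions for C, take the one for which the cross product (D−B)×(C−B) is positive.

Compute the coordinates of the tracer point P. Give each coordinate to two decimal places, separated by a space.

-0.57 2.13

A=(0,0), D=(9.00,0)
B = A + 2.00·(cos298°, sin298°) = (0.9389, -1.7659)
|BD| = 8.2522
circle(B,5.00) ∩ circle(D,7.00): a=2.6720, h=4.2262
  candidates: C₊=(2.6446,2.9342) cross=34.875; C₋=(4.4534,-5.3224) cross=-34.875
  mode + wants cross > 0 → take C=(2.6446,2.9342) (cross=34.875)
ex = (C−B)/|BC| = (0.3411,0.9400); ey = (-0.9400,0.3411)
P = B + 3.15·ex + 2.75·ey = (-0.5715,2.1333)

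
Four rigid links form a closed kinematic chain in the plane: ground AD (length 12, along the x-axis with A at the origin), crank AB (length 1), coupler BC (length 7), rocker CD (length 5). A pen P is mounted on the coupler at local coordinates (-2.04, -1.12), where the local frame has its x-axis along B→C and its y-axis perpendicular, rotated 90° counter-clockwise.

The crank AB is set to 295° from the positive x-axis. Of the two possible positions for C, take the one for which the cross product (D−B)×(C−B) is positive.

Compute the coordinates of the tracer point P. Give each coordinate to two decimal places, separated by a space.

A=(0,0), D=(12.00,0)
B = A + 1.00·(cos295°, sin295°) = (0.4226, -0.9063)
|BD| = 11.6128
circle(B,7.00) ∩ circle(D,5.00): a=6.8397, h=1.4893
  candidates: C₊=(7.1253,1.1122) cross=17.295; C₋=(7.3577,-1.8572) cross=-17.295
  mode + wants cross > 0 → take C=(7.1253,1.1122) (cross=17.295)
ex = (C−B)/|BC| = (0.9575,0.2884); ey = (-0.2884,0.9575)
P = B + -2.04·ex + -1.12·ey = (-1.2078,-2.5670)

-1.21 -2.57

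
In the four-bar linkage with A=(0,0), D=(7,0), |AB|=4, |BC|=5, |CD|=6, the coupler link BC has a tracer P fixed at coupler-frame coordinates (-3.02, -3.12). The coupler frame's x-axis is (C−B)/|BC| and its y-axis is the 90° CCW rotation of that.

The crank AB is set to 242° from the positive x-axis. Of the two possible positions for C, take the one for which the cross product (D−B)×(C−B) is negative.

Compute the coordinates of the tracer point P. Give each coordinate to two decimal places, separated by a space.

-5.44 -6.01

A=(0,0), D=(7.00,0)
B = A + 4.00·(cos242°, sin242°) = (-1.8779, -3.5318)
|BD| = 9.5546
circle(B,5.00) ∩ circle(D,6.00): a=4.2017, h=2.7104
  candidates: C₊=(1.0243,0.5397) cross=25.896; C₋=(3.0281,-4.4971) cross=-25.896
  mode - wants cross < 0 → take C=(3.0281,-4.4971) (cross=-25.896)
ex = (C−B)/|BC| = (0.9812,-0.1931); ey = (0.1931,0.9812)
P = B + -3.02·ex + -3.12·ey = (-5.4434,-6.0101)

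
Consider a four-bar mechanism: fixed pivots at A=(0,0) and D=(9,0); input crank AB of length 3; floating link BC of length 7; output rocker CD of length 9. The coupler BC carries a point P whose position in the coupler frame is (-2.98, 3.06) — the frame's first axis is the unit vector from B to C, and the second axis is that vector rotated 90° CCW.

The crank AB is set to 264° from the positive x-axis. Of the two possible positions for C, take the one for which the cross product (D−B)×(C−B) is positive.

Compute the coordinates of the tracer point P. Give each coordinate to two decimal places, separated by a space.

-3.84 -5.39

A=(0,0), D=(9.00,0)
B = A + 3.00·(cos264°, sin264°) = (-0.3136, -2.9836)
|BD| = 9.7798
circle(B,7.00) ∩ circle(D,9.00): a=3.2539, h=6.1978
  candidates: C₊=(0.8944,3.9114) cross=60.613; C₋=(4.6760,-7.8932) cross=-60.613
  mode + wants cross > 0 → take C=(0.8944,3.9114) (cross=60.613)
ex = (C−B)/|BC| = (0.1726,0.9850); ey = (-0.9850,0.1726)
P = B + -2.98·ex + 3.06·ey = (-3.8419,-5.3908)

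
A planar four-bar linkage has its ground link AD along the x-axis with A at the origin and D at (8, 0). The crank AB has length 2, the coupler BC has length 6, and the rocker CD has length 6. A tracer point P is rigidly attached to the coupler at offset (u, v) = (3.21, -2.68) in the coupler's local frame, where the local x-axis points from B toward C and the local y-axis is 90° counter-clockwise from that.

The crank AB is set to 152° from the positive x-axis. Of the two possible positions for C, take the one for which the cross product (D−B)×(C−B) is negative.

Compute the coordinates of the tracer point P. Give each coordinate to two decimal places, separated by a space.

-1.08 -3.19

A=(0,0), D=(8.00,0)
B = A + 2.00·(cos152°, sin152°) = (-1.7659, 0.9389)
|BD| = 9.8109
circle(B,6.00) ∩ circle(D,6.00): a=4.9055, h=3.4549
  candidates: C₊=(3.4477,3.9085) cross=33.896; C₋=(2.7864,-2.9696) cross=-33.896
  mode - wants cross < 0 → take C=(2.7864,-2.9696) (cross=-33.896)
ex = (C−B)/|BC| = (0.7587,-0.6514); ey = (0.6514,0.7587)
P = B + 3.21·ex + -2.68·ey = (-1.0762,-3.1855)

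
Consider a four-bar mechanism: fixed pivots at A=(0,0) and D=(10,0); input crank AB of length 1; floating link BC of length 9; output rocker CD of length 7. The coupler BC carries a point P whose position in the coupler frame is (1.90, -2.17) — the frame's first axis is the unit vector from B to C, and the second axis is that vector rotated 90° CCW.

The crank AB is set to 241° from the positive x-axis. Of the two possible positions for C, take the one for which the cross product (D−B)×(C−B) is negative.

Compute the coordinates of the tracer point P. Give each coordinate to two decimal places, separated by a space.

A=(0,0), D=(10.00,0)
B = A + 1.00·(cos241°, sin241°) = (-0.4848, -0.8746)
|BD| = 10.5212
circle(B,9.00) ∩ circle(D,7.00): a=6.7813, h=5.9172
  candidates: C₊=(5.7812,5.5858) cross=62.256; C₋=(6.7650,-6.2076) cross=-62.256
  mode - wants cross < 0 → take C=(6.7650,-6.2076) (cross=-62.256)
ex = (C−B)/|BC| = (0.8055,-0.5926); ey = (0.5926,0.8055)
P = B + 1.90·ex + -2.17·ey = (-0.2401,-3.7485)

-0.24 -3.75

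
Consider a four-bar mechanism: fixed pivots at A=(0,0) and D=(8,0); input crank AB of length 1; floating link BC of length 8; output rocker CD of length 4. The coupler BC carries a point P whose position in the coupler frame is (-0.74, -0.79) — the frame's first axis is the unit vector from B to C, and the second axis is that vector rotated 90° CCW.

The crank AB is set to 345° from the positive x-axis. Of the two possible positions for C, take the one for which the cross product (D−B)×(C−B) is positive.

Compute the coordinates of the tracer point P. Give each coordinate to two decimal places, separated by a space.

0.76 -1.32

A=(0,0), D=(8.00,0)
B = A + 1.00·(cos345°, sin345°) = (0.9659, -0.2588)
|BD| = 7.0388
circle(B,8.00) ∩ circle(D,4.00): a=6.9291, h=3.9985
  candidates: C₊=(7.7433,3.9918) cross=28.145; C₋=(8.0373,-3.9998) cross=-28.145
  mode + wants cross > 0 → take C=(7.7433,3.9918) (cross=28.145)
ex = (C−B)/|BC| = (0.8472,0.5313); ey = (-0.5313,0.8472)
P = B + -0.74·ex + -0.79·ey = (0.7588,-1.3213)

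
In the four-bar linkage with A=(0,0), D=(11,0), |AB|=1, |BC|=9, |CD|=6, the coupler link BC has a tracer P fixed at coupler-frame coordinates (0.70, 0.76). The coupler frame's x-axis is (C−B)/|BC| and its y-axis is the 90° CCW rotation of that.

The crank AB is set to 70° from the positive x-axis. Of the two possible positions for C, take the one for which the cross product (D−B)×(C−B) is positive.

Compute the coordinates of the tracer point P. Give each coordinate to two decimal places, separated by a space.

0.58 1.94

A=(0,0), D=(11.00,0)
B = A + 1.00·(cos70°, sin70°) = (0.3420, 0.9397)
|BD| = 10.6993
circle(B,9.00) ∩ circle(D,6.00): a=7.4526, h=5.0457
  candidates: C₊=(8.2090,5.3113) cross=53.985; C₋=(7.3227,-4.7410) cross=-53.985
  mode + wants cross > 0 → take C=(8.2090,5.3113) (cross=53.985)
ex = (C−B)/|BC| = (0.8741,0.4857); ey = (-0.4857,0.8741)
P = B + 0.70·ex + 0.76·ey = (0.5847,1.9440)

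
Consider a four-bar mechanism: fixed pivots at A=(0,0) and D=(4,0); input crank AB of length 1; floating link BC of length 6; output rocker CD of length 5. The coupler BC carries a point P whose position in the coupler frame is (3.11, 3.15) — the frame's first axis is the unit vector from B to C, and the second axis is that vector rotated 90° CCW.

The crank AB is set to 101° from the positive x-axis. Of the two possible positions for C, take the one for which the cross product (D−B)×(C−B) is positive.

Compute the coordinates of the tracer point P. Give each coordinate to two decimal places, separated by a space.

0.02 5.40

A=(0,0), D=(4.00,0)
B = A + 1.00·(cos101°, sin101°) = (-0.1908, 0.9816)
|BD| = 4.3042
circle(B,6.00) ∩ circle(D,5.00): a=3.4299, h=4.9230
  candidates: C₊=(4.2715,4.9926) cross=21.190; C₋=(2.0260,-4.5938) cross=-21.190
  mode + wants cross > 0 → take C=(4.2715,4.9926) (cross=21.190)
ex = (C−B)/|BC| = (0.7437,0.6685); ey = (-0.6685,0.7437)
P = B + 3.11·ex + 3.15·ey = (0.0164,5.4034)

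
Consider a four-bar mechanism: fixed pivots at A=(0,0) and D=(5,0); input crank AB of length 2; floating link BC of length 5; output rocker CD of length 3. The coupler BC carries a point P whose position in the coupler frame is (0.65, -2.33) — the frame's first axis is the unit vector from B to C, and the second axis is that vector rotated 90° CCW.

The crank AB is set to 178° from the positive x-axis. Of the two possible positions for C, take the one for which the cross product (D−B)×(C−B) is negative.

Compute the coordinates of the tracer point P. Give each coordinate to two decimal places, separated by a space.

-2.28 -2.33

A=(0,0), D=(5.00,0)
B = A + 2.00·(cos178°, sin178°) = (-1.9988, 0.0698)
|BD| = 6.9991
circle(B,5.00) ∩ circle(D,3.00): a=4.6426, h=1.8565
  candidates: C₊=(2.6621,1.8799) cross=12.994; C₋=(2.6250,-1.8329) cross=-12.994
  mode - wants cross < 0 → take C=(2.6250,-1.8329) (cross=-12.994)
ex = (C−B)/|BC| = (0.9248,-0.3805); ey = (0.3805,0.9248)
P = B + 0.65·ex + -2.33·ey = (-2.2843,-2.3323)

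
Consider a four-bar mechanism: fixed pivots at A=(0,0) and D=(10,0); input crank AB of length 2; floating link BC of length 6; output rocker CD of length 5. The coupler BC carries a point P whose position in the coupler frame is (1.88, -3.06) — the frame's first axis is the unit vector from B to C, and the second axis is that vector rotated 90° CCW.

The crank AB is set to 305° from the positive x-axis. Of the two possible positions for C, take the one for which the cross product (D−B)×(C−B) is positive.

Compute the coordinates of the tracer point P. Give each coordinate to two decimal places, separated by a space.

A=(0,0), D=(10.00,0)
B = A + 2.00·(cos305°, sin305°) = (1.1472, -1.6383)
|BD| = 9.0032
circle(B,6.00) ∩ circle(D,5.00): a=5.1125, h=3.1405
  candidates: C₊=(5.6028,2.3801) cross=28.274; C₋=(6.7457,-3.7960) cross=-28.274
  mode + wants cross > 0 → take C=(5.6028,2.3801) (cross=28.274)
ex = (C−B)/|BC| = (0.7426,0.6697); ey = (-0.6697,0.7426)
P = B + 1.88·ex + -3.06·ey = (4.5926,-2.6516)

4.59 -2.65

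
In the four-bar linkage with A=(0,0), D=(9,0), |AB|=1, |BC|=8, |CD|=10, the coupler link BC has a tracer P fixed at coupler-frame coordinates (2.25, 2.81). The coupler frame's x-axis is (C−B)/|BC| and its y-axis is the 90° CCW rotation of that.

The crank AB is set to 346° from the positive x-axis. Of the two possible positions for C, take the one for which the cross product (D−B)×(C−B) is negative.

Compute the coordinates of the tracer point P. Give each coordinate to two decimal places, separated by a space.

A=(0,0), D=(9.00,0)
B = A + 1.00·(cos346°, sin346°) = (0.9703, -0.2419)
|BD| = 8.0333
circle(B,8.00) ∩ circle(D,10.00): a=1.7760, h=7.8004
  candidates: C₊=(2.5106,7.6084) cross=62.663; C₋=(2.9804,-7.9853) cross=-62.663
  mode - wants cross < 0 → take C=(2.9804,-7.9853) (cross=-62.663)
ex = (C−B)/|BC| = (0.2513,-0.9679); ey = (0.9679,0.2513)
P = B + 2.25·ex + 2.81·ey = (4.2555,-1.7137)

4.26 -1.71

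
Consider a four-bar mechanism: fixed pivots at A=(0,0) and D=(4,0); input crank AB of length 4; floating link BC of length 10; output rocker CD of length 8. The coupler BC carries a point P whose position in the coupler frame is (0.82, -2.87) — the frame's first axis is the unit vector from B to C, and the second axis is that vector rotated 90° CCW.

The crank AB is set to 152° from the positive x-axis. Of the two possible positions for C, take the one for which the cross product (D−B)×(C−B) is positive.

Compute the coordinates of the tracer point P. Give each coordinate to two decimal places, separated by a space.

-1.13 0.11

A=(0,0), D=(4.00,0)
B = A + 4.00·(cos152°, sin152°) = (-3.5318, 1.8779)
|BD| = 7.7624
circle(B,10.00) ∩ circle(D,8.00): a=6.2001, h=7.8460
  candidates: C₊=(4.3822,7.9909) cross=60.903; C₋=(0.5860,-7.2350) cross=-60.903
  mode + wants cross > 0 → take C=(4.3822,7.9909) (cross=60.903)
ex = (C−B)/|BC| = (0.7914,0.6113); ey = (-0.6113,0.7914)
P = B + 0.82·ex + -2.87·ey = (-1.1284,0.1078)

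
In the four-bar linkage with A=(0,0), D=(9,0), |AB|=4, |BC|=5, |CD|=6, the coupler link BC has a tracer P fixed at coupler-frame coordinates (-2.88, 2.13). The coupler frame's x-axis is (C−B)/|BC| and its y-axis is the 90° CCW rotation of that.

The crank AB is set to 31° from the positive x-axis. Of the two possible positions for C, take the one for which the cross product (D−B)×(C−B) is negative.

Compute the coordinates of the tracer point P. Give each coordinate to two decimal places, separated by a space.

A=(0,0), D=(9.00,0)
B = A + 4.00·(cos31°, sin31°) = (3.4287, 2.0602)
|BD| = 5.9400
circle(B,5.00) ∩ circle(D,6.00): a=2.0441, h=4.5631
  candidates: C₊=(6.9285,5.6311) cross=27.105; C₋=(3.7633,-2.9286) cross=-27.105
  mode - wants cross < 0 → take C=(3.7633,-2.9286) (cross=-27.105)
ex = (C−B)/|BC| = (0.0669,-0.9978); ey = (0.9978,0.0669)
P = B + -2.88·ex + 2.13·ey = (5.3611,5.0762)

5.36 5.08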